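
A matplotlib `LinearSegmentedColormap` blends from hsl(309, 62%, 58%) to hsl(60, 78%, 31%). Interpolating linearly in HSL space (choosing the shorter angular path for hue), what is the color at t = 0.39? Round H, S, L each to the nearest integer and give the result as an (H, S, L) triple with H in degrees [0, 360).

(352, 68, 47)

Hue: 60 − 309 = -249°, but |-249| > 180 so the shorter arc goes the other way: Δh = -249 + 360 = 111°.
H = 309 + 0.39 × (111) = 352.29 → 352°
S = 62 + 0.39 × (78 − 62) = 68.24 → 68%
L = 58 + 0.39 × (31 − 58) = 47.47 → 47%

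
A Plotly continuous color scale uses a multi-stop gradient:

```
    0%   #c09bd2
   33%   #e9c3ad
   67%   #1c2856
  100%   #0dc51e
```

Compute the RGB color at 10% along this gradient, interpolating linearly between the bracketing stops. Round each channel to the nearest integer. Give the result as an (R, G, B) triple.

10% lies between the 0% and 33% stops, so the local fraction is t = (10 − 0)/(33 − 0) = 10/33 ≈ 0.303.
#c09bd2 → (192, 155, 210); #e9c3ad → (233, 195, 173).
R = 192 + 0.303 × (233 − 192) = 204.423 → 204
G = 155 + 0.303 × (195 − 155) = 167.12 → 167
B = 210 + 0.303 × (173 − 210) = 198.789 → 199

(204, 167, 199)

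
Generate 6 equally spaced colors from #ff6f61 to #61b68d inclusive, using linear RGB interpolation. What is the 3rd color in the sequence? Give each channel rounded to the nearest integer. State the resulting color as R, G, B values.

(192, 139, 115)

With 6 swatches and endpoints inclusive, swatch 3 sits at t = (3 − 1)/(6 − 1) = 2/5 ≈ 0.4.
#ff6f61 → (255, 111, 97); #61b68d → (97, 182, 141).
R = 255 + 0.4 × (97 − 255) = 191.8 → 192
G = 111 + 0.4 × (182 − 111) = 139.4 → 139
B = 97 + 0.4 × (141 − 97) = 114.6 → 115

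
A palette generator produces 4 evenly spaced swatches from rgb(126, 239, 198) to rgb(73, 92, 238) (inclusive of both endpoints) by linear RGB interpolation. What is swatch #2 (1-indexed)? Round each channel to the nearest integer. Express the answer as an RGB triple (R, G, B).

With 4 swatches and endpoints inclusive, swatch 2 sits at t = (2 − 1)/(4 − 1) = 1/3 ≈ 0.3333.
R = 126 + 0.3333 × (73 − 126) = 108.335 → 108
G = 239 + 0.3333 × (92 − 239) = 190.005 → 190
B = 198 + 0.3333 × (238 − 198) = 211.332 → 211

(108, 190, 211)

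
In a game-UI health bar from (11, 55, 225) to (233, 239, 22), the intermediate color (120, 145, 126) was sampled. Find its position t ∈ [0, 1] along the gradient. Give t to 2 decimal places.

0.49

Invert the lerp on the R channel (largest span, 222): t = (120 − 11) / (233 − 11) = 109/222 = 0.49099.
Check on G: (145 − 55)/(239 − 55) = 0.4891 ✓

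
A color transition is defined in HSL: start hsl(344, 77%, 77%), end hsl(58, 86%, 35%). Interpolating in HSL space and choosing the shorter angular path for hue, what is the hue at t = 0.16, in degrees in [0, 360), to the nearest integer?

356

Hue: 58 − 344 = -286°, but |-286| > 180 so the shorter arc goes the other way: Δh = -286 + 360 = 74°.
H = 344 + 0.16 × (74) = 355.84 → 356°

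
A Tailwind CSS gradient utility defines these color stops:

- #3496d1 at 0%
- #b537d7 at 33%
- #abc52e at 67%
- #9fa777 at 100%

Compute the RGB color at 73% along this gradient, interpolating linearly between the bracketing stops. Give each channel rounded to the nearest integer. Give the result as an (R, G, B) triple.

(169, 192, 59)

73% lies between the 67% and 100% stops, so the local fraction is t = (73 − 67)/(100 − 67) = 6/33 ≈ 0.1818.
#abc52e → (171, 197, 46); #9fa777 → (159, 167, 119).
R = 171 + 0.1818 × (159 − 171) = 168.818 → 169
G = 197 + 0.1818 × (167 − 197) = 191.546 → 192
B = 46 + 0.1818 × (119 − 46) = 59.271 → 59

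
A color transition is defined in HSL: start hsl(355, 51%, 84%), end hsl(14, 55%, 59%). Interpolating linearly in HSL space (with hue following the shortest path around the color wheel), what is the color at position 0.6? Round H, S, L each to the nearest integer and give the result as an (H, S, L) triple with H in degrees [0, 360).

(6, 53, 69)

Hue: 14 − 355 = -341°, but |-341| > 180 so the shorter arc goes the other way: Δh = -341 + 360 = 19°.
H = 355 + 0.6 × (19) = 366.4 → 366 → 366 mod 360 = 6°
S = 51 + 0.6 × (55 − 51) = 53.4 → 53%
L = 84 + 0.6 × (59 − 84) = 69 → 69%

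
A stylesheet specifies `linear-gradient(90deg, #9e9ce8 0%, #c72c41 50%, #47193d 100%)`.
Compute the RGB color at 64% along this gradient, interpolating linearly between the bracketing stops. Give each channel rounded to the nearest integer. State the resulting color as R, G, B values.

(163, 39, 64)

64% lies between the 50% and 100% stops, so the local fraction is t = (64 − 50)/(100 − 50) = 14/50 ≈ 0.28.
#c72c41 → (199, 44, 65); #47193d → (71, 25, 61).
R = 199 + 0.28 × (71 − 199) = 163.16 → 163
G = 44 + 0.28 × (25 − 44) = 38.68 → 39
B = 65 + 0.28 × (61 − 65) = 63.88 → 64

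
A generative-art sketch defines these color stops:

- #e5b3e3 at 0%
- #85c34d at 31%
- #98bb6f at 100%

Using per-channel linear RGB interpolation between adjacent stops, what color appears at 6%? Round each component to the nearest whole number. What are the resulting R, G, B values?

(210, 182, 198)

6% lies between the 0% and 31% stops, so the local fraction is t = (6 − 0)/(31 − 0) = 6/31 ≈ 0.1935.
#e5b3e3 → (229, 179, 227); #85c34d → (133, 195, 77).
R = 229 + 0.1935 × (133 − 229) = 210.424 → 210
G = 179 + 0.1935 × (195 − 179) = 182.096 → 182
B = 227 + 0.1935 × (77 − 227) = 197.975 → 198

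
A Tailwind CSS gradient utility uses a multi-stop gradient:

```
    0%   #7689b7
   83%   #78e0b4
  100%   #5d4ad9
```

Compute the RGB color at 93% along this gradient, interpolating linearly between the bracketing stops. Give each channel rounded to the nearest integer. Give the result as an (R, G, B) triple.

(104, 136, 202)

93% lies between the 83% and 100% stops, so the local fraction is t = (93 − 83)/(100 − 83) = 10/17 ≈ 0.5882.
#78e0b4 → (120, 224, 180); #5d4ad9 → (93, 74, 217).
R = 120 + 0.5882 × (93 − 120) = 104.119 → 104
G = 224 + 0.5882 × (74 − 224) = 135.77 → 136
B = 180 + 0.5882 × (217 − 180) = 201.763 → 202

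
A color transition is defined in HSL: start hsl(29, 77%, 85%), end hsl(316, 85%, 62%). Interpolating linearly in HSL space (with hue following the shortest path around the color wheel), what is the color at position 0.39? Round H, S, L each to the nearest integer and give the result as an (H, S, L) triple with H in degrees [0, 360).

(1, 80, 76)

Hue: 316 − 29 = 287°, but |287| > 180 so the shorter arc goes the other way: Δh = 287 − 360 = -73°.
H = 29 + 0.39 × (-73) = 0.53 → 1°
S = 77 + 0.39 × (85 − 77) = 80.12 → 80%
L = 85 + 0.39 × (62 − 85) = 76.03 → 76%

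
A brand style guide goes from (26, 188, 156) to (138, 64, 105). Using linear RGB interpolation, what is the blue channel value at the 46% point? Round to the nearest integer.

133

B = 156 + 0.46 × (105 − 156) = 132.54 → 133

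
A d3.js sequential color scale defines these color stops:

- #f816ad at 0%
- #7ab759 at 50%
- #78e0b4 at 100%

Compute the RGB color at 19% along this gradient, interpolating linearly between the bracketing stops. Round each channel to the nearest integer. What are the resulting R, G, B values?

(200, 83, 141)

19% lies between the 0% and 50% stops, so the local fraction is t = (19 − 0)/(50 − 0) = 19/50 ≈ 0.38.
#f816ad → (248, 22, 173); #7ab759 → (122, 183, 89).
R = 248 + 0.38 × (122 − 248) = 200.12 → 200
G = 22 + 0.38 × (183 − 22) = 83.18 → 83
B = 173 + 0.38 × (89 − 173) = 141.08 → 141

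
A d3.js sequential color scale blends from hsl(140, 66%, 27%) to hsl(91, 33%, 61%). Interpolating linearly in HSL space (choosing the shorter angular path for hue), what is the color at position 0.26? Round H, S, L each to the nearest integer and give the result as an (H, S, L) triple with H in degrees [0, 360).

(127, 57, 36)

Hue arc: Δh = 91 − 140 = -49° (|Δh| ≤ 180, already the shorter path).
H = 140 + 0.26 × (-49) = 127.26 → 127°
S = 66 + 0.26 × (33 − 66) = 57.42 → 57%
L = 27 + 0.26 × (61 − 27) = 35.84 → 36%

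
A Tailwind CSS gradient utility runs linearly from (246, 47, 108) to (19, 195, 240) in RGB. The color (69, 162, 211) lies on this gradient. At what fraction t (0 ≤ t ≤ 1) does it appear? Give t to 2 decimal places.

0.78

Invert the lerp on the R channel (largest span, 227): t = (69 − 246) / (19 − 246) = -177/-227 = 0.77974.
Check on G: (162 − 47)/(195 − 47) = 0.777 ✓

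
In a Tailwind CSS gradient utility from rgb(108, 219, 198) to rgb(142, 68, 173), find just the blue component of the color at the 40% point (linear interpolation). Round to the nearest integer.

188

B = 198 + 0.4 × (173 − 198) = 188 → 188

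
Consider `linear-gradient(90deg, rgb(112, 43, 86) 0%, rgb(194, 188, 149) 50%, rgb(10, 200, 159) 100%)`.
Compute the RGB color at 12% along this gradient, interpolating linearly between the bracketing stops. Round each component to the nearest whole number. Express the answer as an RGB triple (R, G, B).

12% lies between the 0% and 50% stops, so the local fraction is t = (12 − 0)/(50 − 0) = 12/50 ≈ 0.24.
R = 112 + 0.24 × (194 − 112) = 131.68 → 132
G = 43 + 0.24 × (188 − 43) = 77.8 → 78
B = 86 + 0.24 × (149 − 86) = 101.12 → 101

(132, 78, 101)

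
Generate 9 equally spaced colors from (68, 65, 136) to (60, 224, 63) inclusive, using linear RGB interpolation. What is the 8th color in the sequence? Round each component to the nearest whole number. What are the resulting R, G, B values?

(61, 204, 72)

With 9 swatches and endpoints inclusive, swatch 8 sits at t = (8 − 1)/(9 − 1) = 7/8 ≈ 0.875.
R = 68 + 0.875 × (60 − 68) = 61 → 61
G = 65 + 0.875 × (224 − 65) = 204.125 → 204
B = 136 + 0.875 × (63 − 136) = 72.125 → 72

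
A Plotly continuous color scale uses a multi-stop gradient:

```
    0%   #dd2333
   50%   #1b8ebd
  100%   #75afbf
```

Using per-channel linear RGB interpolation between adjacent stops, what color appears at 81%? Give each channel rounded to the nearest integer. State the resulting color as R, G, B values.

81% lies between the 50% and 100% stops, so the local fraction is t = (81 − 50)/(100 − 50) = 31/50 ≈ 0.62.
#1b8ebd → (27, 142, 189); #75afbf → (117, 175, 191).
R = 27 + 0.62 × (117 − 27) = 82.8 → 83
G = 142 + 0.62 × (175 − 142) = 162.46 → 162
B = 189 + 0.62 × (191 − 189) = 190.24 → 190

(83, 162, 190)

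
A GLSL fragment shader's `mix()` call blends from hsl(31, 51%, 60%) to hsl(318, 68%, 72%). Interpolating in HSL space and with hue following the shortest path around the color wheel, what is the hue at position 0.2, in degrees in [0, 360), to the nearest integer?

Hue: 318 − 31 = 287°, but |287| > 180 so the shorter arc goes the other way: Δh = 287 − 360 = -73°.
H = 31 + 0.2 × (-73) = 16.4 → 16°

16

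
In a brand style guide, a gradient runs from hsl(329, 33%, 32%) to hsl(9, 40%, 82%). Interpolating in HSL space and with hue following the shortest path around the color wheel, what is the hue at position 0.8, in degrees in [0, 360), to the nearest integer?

1

Hue: 9 − 329 = -320°, but |-320| > 180 so the shorter arc goes the other way: Δh = -320 + 360 = 40°.
H = 329 + 0.8 × (40) = 361 → 361 → 361 mod 360 = 1°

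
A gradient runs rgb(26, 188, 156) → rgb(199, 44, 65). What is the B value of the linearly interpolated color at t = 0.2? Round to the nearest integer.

B = 156 + 0.2 × (65 − 156) = 137.8 → 138

138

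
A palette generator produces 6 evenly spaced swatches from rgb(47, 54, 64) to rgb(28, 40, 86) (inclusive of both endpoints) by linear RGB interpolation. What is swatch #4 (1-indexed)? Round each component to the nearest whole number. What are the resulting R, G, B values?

(36, 46, 77)

With 6 swatches and endpoints inclusive, swatch 4 sits at t = (4 − 1)/(6 − 1) = 3/5 ≈ 0.6.
R = 47 + 0.6 × (28 − 47) = 35.6 → 36
G = 54 + 0.6 × (40 − 54) = 45.6 → 46
B = 64 + 0.6 × (86 − 64) = 77.2 → 77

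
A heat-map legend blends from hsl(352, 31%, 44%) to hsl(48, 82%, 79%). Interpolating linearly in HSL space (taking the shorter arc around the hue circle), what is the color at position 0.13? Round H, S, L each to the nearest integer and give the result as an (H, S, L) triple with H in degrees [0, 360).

(359, 38, 49)

Hue: 48 − 352 = -304°, but |-304| > 180 so the shorter arc goes the other way: Δh = -304 + 360 = 56°.
H = 352 + 0.13 × (56) = 359.28 → 359°
S = 31 + 0.13 × (82 − 31) = 37.63 → 38%
L = 44 + 0.13 × (79 − 44) = 48.55 → 49%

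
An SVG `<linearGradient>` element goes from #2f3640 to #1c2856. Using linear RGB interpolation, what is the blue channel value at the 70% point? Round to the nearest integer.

79

B₁ = 64 (from #2f3640), B₂ = 86 (from #1c2856).
B = 64 + 0.7 × (86 − 64) = 79.4 → 79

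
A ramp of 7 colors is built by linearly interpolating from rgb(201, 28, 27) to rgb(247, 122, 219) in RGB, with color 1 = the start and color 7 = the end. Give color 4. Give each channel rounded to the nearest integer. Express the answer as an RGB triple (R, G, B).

(224, 75, 123)

With 7 swatches and endpoints inclusive, swatch 4 sits at t = (4 − 1)/(7 − 1) = 3/6 ≈ 0.5.
R = 201 + 0.5 × (247 − 201) = 224 → 224
G = 28 + 0.5 × (122 − 28) = 75 → 75
B = 27 + 0.5 × (219 − 27) = 123 → 123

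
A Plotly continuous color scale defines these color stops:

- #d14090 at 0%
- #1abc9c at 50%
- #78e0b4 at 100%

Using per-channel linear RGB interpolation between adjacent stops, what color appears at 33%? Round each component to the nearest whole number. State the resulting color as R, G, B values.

33% lies between the 0% and 50% stops, so the local fraction is t = (33 − 0)/(50 − 0) = 33/50 ≈ 0.66.
#d14090 → (209, 64, 144); #1abc9c → (26, 188, 156).
R = 209 + 0.66 × (26 − 209) = 88.22 → 88
G = 64 + 0.66 × (188 − 64) = 145.84 → 146
B = 144 + 0.66 × (156 − 144) = 151.92 → 152

(88, 146, 152)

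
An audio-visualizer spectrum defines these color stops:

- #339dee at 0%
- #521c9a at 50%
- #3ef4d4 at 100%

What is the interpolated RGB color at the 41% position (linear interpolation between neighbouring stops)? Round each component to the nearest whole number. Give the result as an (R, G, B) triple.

(76, 51, 169)

41% lies between the 0% and 50% stops, so the local fraction is t = (41 − 0)/(50 − 0) = 41/50 ≈ 0.82.
#339dee → (51, 157, 238); #521c9a → (82, 28, 154).
R = 51 + 0.82 × (82 − 51) = 76.42 → 76
G = 157 + 0.82 × (28 − 157) = 51.22 → 51
B = 238 + 0.82 × (154 − 238) = 169.12 → 169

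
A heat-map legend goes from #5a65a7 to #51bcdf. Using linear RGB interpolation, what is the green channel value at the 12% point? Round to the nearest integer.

111

G₁ = 101 (from #5a65a7), G₂ = 188 (from #51bcdf).
G = 101 + 0.12 × (188 − 101) = 111.44 → 111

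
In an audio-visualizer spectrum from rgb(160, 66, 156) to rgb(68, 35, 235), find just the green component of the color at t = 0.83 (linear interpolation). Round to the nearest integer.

40

G = 66 + 0.83 × (35 − 66) = 40.27 → 40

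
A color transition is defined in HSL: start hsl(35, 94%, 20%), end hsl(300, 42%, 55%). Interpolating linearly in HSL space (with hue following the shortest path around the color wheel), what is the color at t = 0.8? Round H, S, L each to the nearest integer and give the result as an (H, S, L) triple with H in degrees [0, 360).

(319, 52, 48)

Hue: 300 − 35 = 265°, but |265| > 180 so the shorter arc goes the other way: Δh = 265 − 360 = -95°.
H = 35 + 0.8 × (-95) = -41 → -41 → -41 mod 360 = 319°
S = 94 + 0.8 × (42 − 94) = 52.4 → 52%
L = 20 + 0.8 × (55 − 20) = 48 → 48%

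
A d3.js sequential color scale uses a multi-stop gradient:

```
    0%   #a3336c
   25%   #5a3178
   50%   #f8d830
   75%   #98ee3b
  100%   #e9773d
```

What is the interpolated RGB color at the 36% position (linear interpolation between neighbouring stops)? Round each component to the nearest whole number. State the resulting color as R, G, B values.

(160, 122, 88)

36% lies between the 25% and 50% stops, so the local fraction is t = (36 − 25)/(50 − 25) = 11/25 ≈ 0.44.
#5a3178 → (90, 49, 120); #f8d830 → (248, 216, 48).
R = 90 + 0.44 × (248 − 90) = 159.52 → 160
G = 49 + 0.44 × (216 − 49) = 122.48 → 122
B = 120 + 0.44 × (48 − 120) = 88.32 → 88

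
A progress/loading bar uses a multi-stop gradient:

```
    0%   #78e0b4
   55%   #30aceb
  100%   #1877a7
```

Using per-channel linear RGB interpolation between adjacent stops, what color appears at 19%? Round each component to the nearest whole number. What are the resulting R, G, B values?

19% lies between the 0% and 55% stops, so the local fraction is t = (19 − 0)/(55 − 0) = 19/55 ≈ 0.3455.
#78e0b4 → (120, 224, 180); #30aceb → (48, 172, 235).
R = 120 + 0.3455 × (48 − 120) = 95.124 → 95
G = 224 + 0.3455 × (172 − 224) = 206.034 → 206
B = 180 + 0.3455 × (235 − 180) = 199.002 → 199

(95, 206, 199)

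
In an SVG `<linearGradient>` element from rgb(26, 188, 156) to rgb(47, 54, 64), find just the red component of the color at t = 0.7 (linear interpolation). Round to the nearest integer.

41

R = 26 + 0.7 × (47 − 26) = 40.7 → 41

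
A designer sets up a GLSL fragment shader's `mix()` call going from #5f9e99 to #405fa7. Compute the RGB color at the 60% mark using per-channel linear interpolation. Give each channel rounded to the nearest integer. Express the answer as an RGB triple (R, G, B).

#5f9e99 → (95, 158, 153); #405fa7 → (64, 95, 167).
60% corresponds to t = 0.6.
R = 95 + 0.6 × (64 − 95) = 95 + 0.6 × -31 = 76.4 → 76
G = 158 + 0.6 × (95 − 158) = 158 + 0.6 × -63 = 120.2 → 120
B = 153 + 0.6 × (167 − 153) = 153 + 0.6 × 14 = 161.4 → 161
So the blended color is (76, 120, 161), about #4c78a1.

(76, 120, 161)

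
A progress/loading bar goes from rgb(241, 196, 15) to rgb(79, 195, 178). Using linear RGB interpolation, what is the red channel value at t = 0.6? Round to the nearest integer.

144

R = 241 + 0.6 × (79 − 241) = 143.8 → 144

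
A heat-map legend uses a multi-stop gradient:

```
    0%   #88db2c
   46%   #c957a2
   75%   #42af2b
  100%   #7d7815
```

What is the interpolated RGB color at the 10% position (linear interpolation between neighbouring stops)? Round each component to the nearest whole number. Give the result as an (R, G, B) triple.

10% lies between the 0% and 46% stops, so the local fraction is t = (10 − 0)/(46 − 0) = 10/46 ≈ 0.2174.
#88db2c → (136, 219, 44); #c957a2 → (201, 87, 162).
R = 136 + 0.2174 × (201 − 136) = 150.131 → 150
G = 219 + 0.2174 × (87 − 219) = 190.303 → 190
B = 44 + 0.2174 × (162 − 44) = 69.653 → 70

(150, 190, 70)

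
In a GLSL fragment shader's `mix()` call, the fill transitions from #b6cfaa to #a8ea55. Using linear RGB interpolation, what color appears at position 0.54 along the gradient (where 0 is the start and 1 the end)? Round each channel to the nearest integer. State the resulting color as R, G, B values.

(174, 222, 124)

#b6cfaa → (182, 207, 170); #a8ea55 → (168, 234, 85).
R = 182 + 0.54 × (168 − 182) = 182 + 0.54 × -14 = 174.44 → 174
G = 207 + 0.54 × (234 − 207) = 207 + 0.54 × 27 = 221.58 → 222
B = 170 + 0.54 × (85 − 170) = 170 + 0.54 × -85 = 124.1 → 124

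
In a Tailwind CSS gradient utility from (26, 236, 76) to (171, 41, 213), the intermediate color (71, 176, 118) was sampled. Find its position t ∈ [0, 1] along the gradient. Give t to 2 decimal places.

Invert the lerp on the G channel (largest span, 195): t = (176 − 236) / (41 − 236) = -60/-195 = 0.30769.
Check on R: (71 − 26)/(171 − 26) = 0.3103 ✓

0.31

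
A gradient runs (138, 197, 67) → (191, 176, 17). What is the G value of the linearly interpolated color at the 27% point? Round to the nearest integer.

191

G = 197 + 0.27 × (176 − 197) = 191.33 → 191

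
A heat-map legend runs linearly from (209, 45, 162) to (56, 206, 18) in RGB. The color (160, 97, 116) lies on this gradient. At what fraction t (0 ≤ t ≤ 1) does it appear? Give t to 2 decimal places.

Invert the lerp on the G channel (largest span, 161): t = (97 − 45) / (206 − 45) = 52/161 = 0.32298.
Check on R: (160 − 209)/(56 − 209) = 0.3203 ✓

0.32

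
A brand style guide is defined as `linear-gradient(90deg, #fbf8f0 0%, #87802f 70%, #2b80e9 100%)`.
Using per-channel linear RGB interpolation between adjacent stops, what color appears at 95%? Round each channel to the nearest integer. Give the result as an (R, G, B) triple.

95% lies between the 70% and 100% stops, so the local fraction is t = (95 − 70)/(100 − 70) = 25/30 ≈ 0.8333.
#87802f → (135, 128, 47); #2b80e9 → (43, 128, 233).
R = 135 + 0.8333 × (43 − 135) = 58.336 → 58
G = 128 + 0.8333 × (128 − 128) = 128 → 128
B = 47 + 0.8333 × (233 − 47) = 201.994 → 202

(58, 128, 202)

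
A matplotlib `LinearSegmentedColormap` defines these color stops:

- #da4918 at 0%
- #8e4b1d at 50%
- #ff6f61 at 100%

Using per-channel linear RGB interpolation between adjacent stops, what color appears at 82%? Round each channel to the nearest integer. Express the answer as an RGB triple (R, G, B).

(214, 98, 73)

82% lies between the 50% and 100% stops, so the local fraction is t = (82 − 50)/(100 − 50) = 32/50 ≈ 0.64.
#8e4b1d → (142, 75, 29); #ff6f61 → (255, 111, 97).
R = 142 + 0.64 × (255 − 142) = 214.32 → 214
G = 75 + 0.64 × (111 − 75) = 98.04 → 98
B = 29 + 0.64 × (97 − 29) = 72.52 → 73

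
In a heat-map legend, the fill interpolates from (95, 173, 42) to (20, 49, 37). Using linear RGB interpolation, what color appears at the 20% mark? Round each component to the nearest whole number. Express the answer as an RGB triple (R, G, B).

(80, 148, 41)

20% corresponds to t = 0.2.
R = 95 + 0.2 × (20 − 95) = 95 + 0.2 × -75 = 80 → 80
G = 173 + 0.2 × (49 − 173) = 173 + 0.2 × -124 = 148.2 → 148
B = 42 + 0.2 × (37 − 42) = 42 + 0.2 × -5 = 41 → 41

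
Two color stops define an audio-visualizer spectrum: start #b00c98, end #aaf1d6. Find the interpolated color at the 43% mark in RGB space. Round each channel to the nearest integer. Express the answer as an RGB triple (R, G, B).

#b00c98 → (176, 12, 152); #aaf1d6 → (170, 241, 214).
43% corresponds to t = 0.43.
R = 176 + 0.43 × (170 − 176) = 176 + 0.43 × -6 = 173.42 → 173
G = 12 + 0.43 × (241 − 12) = 12 + 0.43 × 229 = 110.47 → 110
B = 152 + 0.43 × (214 − 152) = 152 + 0.43 × 62 = 178.66 → 179
So the blended color is (173, 110, 179), about #ad6eb3.

(173, 110, 179)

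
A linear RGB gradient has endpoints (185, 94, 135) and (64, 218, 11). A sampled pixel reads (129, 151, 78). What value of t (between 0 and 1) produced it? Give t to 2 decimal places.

0.46

Invert the lerp on the G channel (largest span, 124): t = (151 − 94) / (218 − 94) = 57/124 = 0.45968.
Check on R: (129 − 185)/(64 − 185) = 0.4628 ✓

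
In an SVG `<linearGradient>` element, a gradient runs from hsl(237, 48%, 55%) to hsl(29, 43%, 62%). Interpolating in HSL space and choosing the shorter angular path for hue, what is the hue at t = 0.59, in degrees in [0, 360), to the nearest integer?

Hue: 29 − 237 = -208°, but |-208| > 180 so the shorter arc goes the other way: Δh = -208 + 360 = 152°.
H = 237 + 0.59 × (152) = 326.68 → 327°

327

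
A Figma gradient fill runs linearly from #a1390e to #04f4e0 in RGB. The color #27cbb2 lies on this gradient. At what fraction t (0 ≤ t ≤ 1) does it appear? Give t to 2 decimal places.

0.78

Invert the lerp on the B channel (largest span, 210): t = (178 − 14) / (224 − 14) = 164/210 = 0.78095.
Check on R: (39 − 161)/(4 − 161) = 0.7771 ✓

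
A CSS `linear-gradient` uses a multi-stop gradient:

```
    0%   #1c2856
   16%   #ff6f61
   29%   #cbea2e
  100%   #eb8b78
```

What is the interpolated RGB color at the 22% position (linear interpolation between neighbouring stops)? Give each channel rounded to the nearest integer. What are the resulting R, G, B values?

22% lies between the 16% and 29% stops, so the local fraction is t = (22 − 16)/(29 − 16) = 6/13 ≈ 0.4615.
#ff6f61 → (255, 111, 97); #cbea2e → (203, 234, 46).
R = 255 + 0.4615 × (203 − 255) = 231.002 → 231
G = 111 + 0.4615 × (234 − 111) = 167.764 → 168
B = 97 + 0.4615 × (46 − 97) = 73.463 → 73

(231, 168, 73)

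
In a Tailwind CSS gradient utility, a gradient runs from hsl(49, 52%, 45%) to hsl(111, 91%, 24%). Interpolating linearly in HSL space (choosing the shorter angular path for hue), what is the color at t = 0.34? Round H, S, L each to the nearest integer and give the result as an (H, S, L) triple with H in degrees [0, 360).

Hue arc: Δh = 111 − 49 = 62° (|Δh| ≤ 180, already the shorter path).
H = 49 + 0.34 × (62) = 70.08 → 70°
S = 52 + 0.34 × (91 − 52) = 65.26 → 65%
L = 45 + 0.34 × (24 − 45) = 37.86 → 38%

(70, 65, 38)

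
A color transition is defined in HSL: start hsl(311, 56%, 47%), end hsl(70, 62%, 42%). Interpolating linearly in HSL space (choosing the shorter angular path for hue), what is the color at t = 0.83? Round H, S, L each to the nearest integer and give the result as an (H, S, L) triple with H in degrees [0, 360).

(50, 61, 43)

Hue: 70 − 311 = -241°, but |-241| > 180 so the shorter arc goes the other way: Δh = -241 + 360 = 119°.
H = 311 + 0.83 × (119) = 409.77 → 410 → 410 mod 360 = 50°
S = 56 + 0.83 × (62 − 56) = 60.98 → 61%
L = 47 + 0.83 × (42 − 47) = 42.85 → 43%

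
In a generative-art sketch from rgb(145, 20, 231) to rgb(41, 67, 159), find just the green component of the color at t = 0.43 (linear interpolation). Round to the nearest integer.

G = 20 + 0.43 × (67 − 20) = 40.21 → 40

40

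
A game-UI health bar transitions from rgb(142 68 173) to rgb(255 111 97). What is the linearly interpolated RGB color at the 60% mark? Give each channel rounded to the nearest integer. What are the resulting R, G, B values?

60% corresponds to t = 0.6.
R = 142 + 0.6 × (255 − 142) = 142 + 0.6 × 113 = 209.8 → 210
G = 68 + 0.6 × (111 − 68) = 68 + 0.6 × 43 = 93.8 → 94
B = 173 + 0.6 × (97 − 173) = 173 + 0.6 × -76 = 127.4 → 127

(210, 94, 127)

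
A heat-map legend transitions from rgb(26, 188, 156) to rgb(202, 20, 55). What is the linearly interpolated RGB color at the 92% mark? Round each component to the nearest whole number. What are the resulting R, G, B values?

(188, 33, 63)

92% corresponds to t = 0.92.
R = 26 + 0.92 × (202 − 26) = 26 + 0.92 × 176 = 187.92 → 188
G = 188 + 0.92 × (20 − 188) = 188 + 0.92 × -168 = 33.44 → 33
B = 156 + 0.92 × (55 − 156) = 156 + 0.92 × -101 = 63.08 → 63
So the blended color is (188, 33, 63), about #bc213f.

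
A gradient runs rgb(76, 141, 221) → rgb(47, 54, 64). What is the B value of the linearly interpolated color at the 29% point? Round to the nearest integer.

B = 221 + 0.29 × (64 − 221) = 175.47 → 175

175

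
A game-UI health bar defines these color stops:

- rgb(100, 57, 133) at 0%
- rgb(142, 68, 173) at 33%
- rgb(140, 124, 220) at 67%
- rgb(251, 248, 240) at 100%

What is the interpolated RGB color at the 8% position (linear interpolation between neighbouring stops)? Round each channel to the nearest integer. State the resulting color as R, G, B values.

(110, 60, 143)

8% lies between the 0% and 33% stops, so the local fraction is t = (8 − 0)/(33 − 0) = 8/33 ≈ 0.2424.
R = 100 + 0.2424 × (142 − 100) = 110.181 → 110
G = 57 + 0.2424 × (68 − 57) = 59.666 → 60
B = 133 + 0.2424 × (173 − 133) = 142.696 → 143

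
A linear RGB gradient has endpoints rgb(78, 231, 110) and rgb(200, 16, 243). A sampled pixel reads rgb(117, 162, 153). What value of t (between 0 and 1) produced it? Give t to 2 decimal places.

0.32

Invert the lerp on the G channel (largest span, 215): t = (162 − 231) / (16 − 231) = -69/-215 = 0.32093.
Check on R: (117 − 78)/(200 − 78) = 0.3197 ✓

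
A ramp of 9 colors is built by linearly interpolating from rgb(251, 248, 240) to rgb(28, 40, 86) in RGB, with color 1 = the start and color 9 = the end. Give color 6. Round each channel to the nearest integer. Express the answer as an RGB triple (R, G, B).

With 9 swatches and endpoints inclusive, swatch 6 sits at t = (6 − 1)/(9 − 1) = 5/8 ≈ 0.625.
R = 251 + 0.625 × (28 − 251) = 111.625 → 112
G = 248 + 0.625 × (40 − 248) = 118 → 118
B = 240 + 0.625 × (86 − 240) = 143.75 → 144

(112, 118, 144)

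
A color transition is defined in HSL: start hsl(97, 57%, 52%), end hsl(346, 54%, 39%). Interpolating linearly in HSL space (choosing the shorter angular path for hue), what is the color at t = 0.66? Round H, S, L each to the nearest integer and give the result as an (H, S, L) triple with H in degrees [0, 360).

Hue: 346 − 97 = 249°, but |249| > 180 so the shorter arc goes the other way: Δh = 249 − 360 = -111°.
H = 97 + 0.66 × (-111) = 23.74 → 24°
S = 57 + 0.66 × (54 − 57) = 55.02 → 55%
L = 52 + 0.66 × (39 − 52) = 43.42 → 43%

(24, 55, 43)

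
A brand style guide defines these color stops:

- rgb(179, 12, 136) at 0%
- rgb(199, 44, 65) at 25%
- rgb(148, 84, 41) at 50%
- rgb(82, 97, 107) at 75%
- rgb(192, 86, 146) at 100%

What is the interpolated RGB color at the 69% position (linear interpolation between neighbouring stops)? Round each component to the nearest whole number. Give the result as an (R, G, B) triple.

69% lies between the 50% and 75% stops, so the local fraction is t = (69 − 50)/(75 − 50) = 19/25 ≈ 0.76.
R = 148 + 0.76 × (82 − 148) = 97.84 → 98
G = 84 + 0.76 × (97 − 84) = 93.88 → 94
B = 41 + 0.76 × (107 − 41) = 91.16 → 91

(98, 94, 91)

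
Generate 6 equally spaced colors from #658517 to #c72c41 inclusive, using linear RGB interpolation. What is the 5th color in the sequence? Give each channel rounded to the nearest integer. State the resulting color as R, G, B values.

With 6 swatches and endpoints inclusive, swatch 5 sits at t = (5 − 1)/(6 − 1) = 4/5 ≈ 0.8.
#658517 → (101, 133, 23); #c72c41 → (199, 44, 65).
R = 101 + 0.8 × (199 − 101) = 179.4 → 179
G = 133 + 0.8 × (44 − 133) = 61.8 → 62
B = 23 + 0.8 × (65 − 23) = 56.6 → 57

(179, 62, 57)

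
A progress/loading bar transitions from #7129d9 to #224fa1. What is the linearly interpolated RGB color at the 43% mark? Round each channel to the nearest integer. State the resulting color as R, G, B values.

#7129d9 → (113, 41, 217); #224fa1 → (34, 79, 161).
43% corresponds to t = 0.43.
R = 113 + 0.43 × (34 − 113) = 113 + 0.43 × -79 = 79.03 → 79
G = 41 + 0.43 × (79 − 41) = 41 + 0.43 × 38 = 57.34 → 57
B = 217 + 0.43 × (161 − 217) = 217 + 0.43 × -56 = 192.92 → 193

(79, 57, 193)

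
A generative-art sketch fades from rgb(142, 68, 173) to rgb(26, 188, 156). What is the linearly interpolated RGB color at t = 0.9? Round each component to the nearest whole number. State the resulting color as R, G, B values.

R = 142 + 0.9 × (26 − 142) = 142 + 0.9 × -116 = 37.6 → 38
G = 68 + 0.9 × (188 − 68) = 68 + 0.9 × 120 = 176 → 176
B = 173 + 0.9 × (156 − 173) = 173 + 0.9 × -17 = 157.7 → 158

(38, 176, 158)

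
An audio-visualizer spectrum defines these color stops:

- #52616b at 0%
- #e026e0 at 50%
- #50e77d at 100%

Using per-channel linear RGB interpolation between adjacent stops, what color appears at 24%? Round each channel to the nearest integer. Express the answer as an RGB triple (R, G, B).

24% lies between the 0% and 50% stops, so the local fraction is t = (24 − 0)/(50 − 0) = 24/50 ≈ 0.48.
#52616b → (82, 97, 107); #e026e0 → (224, 38, 224).
R = 82 + 0.48 × (224 − 82) = 150.16 → 150
G = 97 + 0.48 × (38 − 97) = 68.68 → 69
B = 107 + 0.48 × (224 − 107) = 163.16 → 163

(150, 69, 163)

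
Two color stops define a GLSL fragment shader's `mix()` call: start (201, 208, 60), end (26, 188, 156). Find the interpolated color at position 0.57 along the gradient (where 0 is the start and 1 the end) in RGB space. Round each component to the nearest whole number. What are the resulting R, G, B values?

(101, 197, 115)

R = 201 + 0.57 × (26 − 201) = 201 + 0.57 × -175 = 101.25 → 101
G = 208 + 0.57 × (188 − 208) = 208 + 0.57 × -20 = 196.6 → 197
B = 60 + 0.57 × (156 − 60) = 60 + 0.57 × 96 = 114.72 → 115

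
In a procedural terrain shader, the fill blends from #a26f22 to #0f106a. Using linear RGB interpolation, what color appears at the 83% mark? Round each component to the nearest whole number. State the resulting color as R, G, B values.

(40, 32, 94)

#a26f22 → (162, 111, 34); #0f106a → (15, 16, 106).
83% corresponds to t = 0.83.
R = 162 + 0.83 × (15 − 162) = 162 + 0.83 × -147 = 39.99 → 40
G = 111 + 0.83 × (16 − 111) = 111 + 0.83 × -95 = 32.15 → 32
B = 34 + 0.83 × (106 − 34) = 34 + 0.83 × 72 = 93.76 → 94
So the blended color is (40, 32, 94), about #28205e.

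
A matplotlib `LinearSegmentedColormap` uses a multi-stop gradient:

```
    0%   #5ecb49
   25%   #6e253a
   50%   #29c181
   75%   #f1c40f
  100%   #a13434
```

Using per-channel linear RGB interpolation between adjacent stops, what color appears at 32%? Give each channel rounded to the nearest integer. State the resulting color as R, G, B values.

32% lies between the 25% and 50% stops, so the local fraction is t = (32 − 25)/(50 − 25) = 7/25 ≈ 0.28.
#6e253a → (110, 37, 58); #29c181 → (41, 193, 129).
R = 110 + 0.28 × (41 − 110) = 90.68 → 91
G = 37 + 0.28 × (193 − 37) = 80.68 → 81
B = 58 + 0.28 × (129 − 58) = 77.88 → 78

(91, 81, 78)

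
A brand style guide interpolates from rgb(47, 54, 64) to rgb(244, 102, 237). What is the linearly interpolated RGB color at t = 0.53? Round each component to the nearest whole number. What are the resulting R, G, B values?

(151, 79, 156)

R = 47 + 0.53 × (244 − 47) = 47 + 0.53 × 197 = 151.41 → 151
G = 54 + 0.53 × (102 − 54) = 54 + 0.53 × 48 = 79.44 → 79
B = 64 + 0.53 × (237 − 64) = 64 + 0.53 × 173 = 155.69 → 156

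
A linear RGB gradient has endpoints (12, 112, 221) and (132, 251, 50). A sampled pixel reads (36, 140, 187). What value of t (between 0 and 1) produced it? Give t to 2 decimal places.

Invert the lerp on the B channel (largest span, 171): t = (187 − 221) / (50 − 221) = -34/-171 = 0.19883.
Check on R: (36 − 12)/(132 − 12) = 0.2 ✓

0.20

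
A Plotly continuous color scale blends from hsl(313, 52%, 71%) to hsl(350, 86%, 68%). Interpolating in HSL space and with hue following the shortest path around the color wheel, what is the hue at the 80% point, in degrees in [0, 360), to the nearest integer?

Hue arc: Δh = 350 − 313 = 37° (|Δh| ≤ 180, already the shorter path).
H = 313 + 0.8 × (37) = 342.6 → 343°

343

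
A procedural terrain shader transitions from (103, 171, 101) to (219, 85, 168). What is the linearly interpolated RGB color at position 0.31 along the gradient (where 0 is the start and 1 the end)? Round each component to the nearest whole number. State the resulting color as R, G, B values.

R = 103 + 0.31 × (219 − 103) = 103 + 0.31 × 116 = 138.96 → 139
G = 171 + 0.31 × (85 − 171) = 171 + 0.31 × -86 = 144.34 → 144
B = 101 + 0.31 × (168 − 101) = 101 + 0.31 × 67 = 121.77 → 122
So the blended color is (139, 144, 122), about #8b907a.

(139, 144, 122)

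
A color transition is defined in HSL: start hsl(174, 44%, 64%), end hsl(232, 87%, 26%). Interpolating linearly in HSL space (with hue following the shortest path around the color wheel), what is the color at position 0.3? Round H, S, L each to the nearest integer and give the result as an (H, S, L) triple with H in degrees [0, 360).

(191, 57, 53)

Hue arc: Δh = 232 − 174 = 58° (|Δh| ≤ 180, already the shorter path).
H = 174 + 0.3 × (58) = 191.4 → 191°
S = 44 + 0.3 × (87 − 44) = 56.9 → 57%
L = 64 + 0.3 × (26 − 64) = 52.6 → 53%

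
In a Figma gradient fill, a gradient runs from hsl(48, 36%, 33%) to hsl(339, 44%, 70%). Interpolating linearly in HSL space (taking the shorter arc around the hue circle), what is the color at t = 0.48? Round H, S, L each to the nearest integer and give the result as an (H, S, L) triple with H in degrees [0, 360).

(15, 40, 51)

Hue: 339 − 48 = 291°, but |291| > 180 so the shorter arc goes the other way: Δh = 291 − 360 = -69°.
H = 48 + 0.48 × (-69) = 14.88 → 15°
S = 36 + 0.48 × (44 − 36) = 39.84 → 40%
L = 33 + 0.48 × (70 − 33) = 50.76 → 51%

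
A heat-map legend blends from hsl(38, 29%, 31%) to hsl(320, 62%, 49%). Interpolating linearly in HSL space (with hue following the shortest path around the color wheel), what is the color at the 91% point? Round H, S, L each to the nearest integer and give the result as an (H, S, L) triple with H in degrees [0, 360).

Hue: 320 − 38 = 282°, but |282| > 180 so the shorter arc goes the other way: Δh = 282 − 360 = -78°.
H = 38 + 0.91 × (-78) = -32.98 → -33 → -33 mod 360 = 327°
S = 29 + 0.91 × (62 − 29) = 59.03 → 59%
L = 31 + 0.91 × (49 − 31) = 47.38 → 47%

(327, 59, 47)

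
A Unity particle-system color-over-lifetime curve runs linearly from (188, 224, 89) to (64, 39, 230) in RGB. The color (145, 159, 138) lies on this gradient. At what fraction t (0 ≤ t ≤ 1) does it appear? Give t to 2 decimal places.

0.35

Invert the lerp on the G channel (largest span, 185): t = (159 − 224) / (39 − 224) = -65/-185 = 0.35135.
Check on R: (145 − 188)/(64 − 188) = 0.3468 ✓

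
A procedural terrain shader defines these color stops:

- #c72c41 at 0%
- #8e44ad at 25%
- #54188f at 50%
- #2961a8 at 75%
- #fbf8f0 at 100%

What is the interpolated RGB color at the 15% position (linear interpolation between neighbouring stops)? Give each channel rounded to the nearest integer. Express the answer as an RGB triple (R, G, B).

(165, 58, 130)

15% lies between the 0% and 25% stops, so the local fraction is t = (15 − 0)/(25 − 0) = 15/25 ≈ 0.6.
#c72c41 → (199, 44, 65); #8e44ad → (142, 68, 173).
R = 199 + 0.6 × (142 − 199) = 164.8 → 165
G = 44 + 0.6 × (68 − 44) = 58.4 → 58
B = 65 + 0.6 × (173 − 65) = 129.8 → 130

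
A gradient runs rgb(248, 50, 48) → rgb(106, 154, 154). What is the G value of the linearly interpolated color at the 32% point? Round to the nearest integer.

83

G = 50 + 0.32 × (154 − 50) = 83.28 → 83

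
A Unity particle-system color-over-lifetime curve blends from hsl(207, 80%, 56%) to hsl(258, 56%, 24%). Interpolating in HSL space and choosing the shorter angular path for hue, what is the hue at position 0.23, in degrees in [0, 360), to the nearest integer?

Hue arc: Δh = 258 − 207 = 51° (|Δh| ≤ 180, already the shorter path).
H = 207 + 0.23 × (51) = 218.73 → 219°

219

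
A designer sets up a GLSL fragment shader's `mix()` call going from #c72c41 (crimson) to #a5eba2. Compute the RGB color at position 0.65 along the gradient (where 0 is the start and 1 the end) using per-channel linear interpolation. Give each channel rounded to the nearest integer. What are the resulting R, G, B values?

(177, 168, 128)

#c72c41 → (199, 44, 65); #a5eba2 → (165, 235, 162).
R = 199 + 0.65 × (165 − 199) = 199 + 0.65 × -34 = 176.9 → 177
G = 44 + 0.65 × (235 − 44) = 44 + 0.65 × 191 = 168.15 → 168
B = 65 + 0.65 × (162 − 65) = 65 + 0.65 × 97 = 128.05 → 128
So the blended color is (177, 168, 128), about #b1a880.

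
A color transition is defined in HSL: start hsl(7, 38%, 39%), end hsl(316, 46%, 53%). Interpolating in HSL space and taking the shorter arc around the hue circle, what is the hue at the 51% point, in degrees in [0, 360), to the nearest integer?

341

Hue: 316 − 7 = 309°, but |309| > 180 so the shorter arc goes the other way: Δh = 309 − 360 = -51°.
H = 7 + 0.51 × (-51) = -19.01 → -19 → -19 mod 360 = 341°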